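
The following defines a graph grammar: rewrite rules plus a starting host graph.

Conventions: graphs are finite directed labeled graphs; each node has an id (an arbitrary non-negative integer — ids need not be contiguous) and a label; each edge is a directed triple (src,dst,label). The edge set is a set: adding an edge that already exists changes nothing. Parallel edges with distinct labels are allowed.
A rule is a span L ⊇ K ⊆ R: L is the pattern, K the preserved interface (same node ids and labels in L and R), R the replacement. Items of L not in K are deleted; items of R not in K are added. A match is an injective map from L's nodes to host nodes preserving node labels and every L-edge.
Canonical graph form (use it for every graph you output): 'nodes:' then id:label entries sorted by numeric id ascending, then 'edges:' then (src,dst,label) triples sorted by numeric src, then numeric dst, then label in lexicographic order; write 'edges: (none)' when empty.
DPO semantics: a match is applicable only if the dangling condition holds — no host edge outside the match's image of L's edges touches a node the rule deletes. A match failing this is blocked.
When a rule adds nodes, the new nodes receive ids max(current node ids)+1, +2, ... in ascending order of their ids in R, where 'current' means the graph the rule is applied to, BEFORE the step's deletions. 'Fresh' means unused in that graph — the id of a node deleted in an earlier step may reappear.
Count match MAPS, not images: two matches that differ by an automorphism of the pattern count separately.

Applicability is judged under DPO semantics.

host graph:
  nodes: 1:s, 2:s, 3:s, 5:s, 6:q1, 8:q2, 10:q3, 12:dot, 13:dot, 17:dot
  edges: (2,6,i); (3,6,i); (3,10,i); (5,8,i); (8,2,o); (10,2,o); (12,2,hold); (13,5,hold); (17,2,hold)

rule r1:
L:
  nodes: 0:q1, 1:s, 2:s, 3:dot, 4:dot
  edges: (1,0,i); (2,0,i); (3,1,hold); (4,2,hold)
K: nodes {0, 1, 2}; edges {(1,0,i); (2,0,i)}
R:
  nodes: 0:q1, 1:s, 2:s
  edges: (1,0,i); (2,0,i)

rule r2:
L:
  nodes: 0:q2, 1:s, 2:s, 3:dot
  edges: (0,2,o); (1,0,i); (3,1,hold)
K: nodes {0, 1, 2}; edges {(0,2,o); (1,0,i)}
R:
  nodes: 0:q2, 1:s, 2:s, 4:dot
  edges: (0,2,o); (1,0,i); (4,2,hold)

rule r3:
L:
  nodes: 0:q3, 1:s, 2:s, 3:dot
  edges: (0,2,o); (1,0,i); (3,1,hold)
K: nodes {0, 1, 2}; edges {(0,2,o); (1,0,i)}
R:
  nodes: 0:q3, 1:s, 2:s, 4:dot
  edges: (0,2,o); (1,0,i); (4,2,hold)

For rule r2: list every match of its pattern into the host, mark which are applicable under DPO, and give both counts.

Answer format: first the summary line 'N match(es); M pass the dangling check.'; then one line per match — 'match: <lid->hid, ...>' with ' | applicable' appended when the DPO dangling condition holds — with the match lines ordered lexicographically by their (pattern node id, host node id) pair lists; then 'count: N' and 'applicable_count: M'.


1 match(es); 1 pass the dangling check.
match: 0->8, 1->5, 2->2, 3->13 | applicable
count: 1
applicable_count: 1


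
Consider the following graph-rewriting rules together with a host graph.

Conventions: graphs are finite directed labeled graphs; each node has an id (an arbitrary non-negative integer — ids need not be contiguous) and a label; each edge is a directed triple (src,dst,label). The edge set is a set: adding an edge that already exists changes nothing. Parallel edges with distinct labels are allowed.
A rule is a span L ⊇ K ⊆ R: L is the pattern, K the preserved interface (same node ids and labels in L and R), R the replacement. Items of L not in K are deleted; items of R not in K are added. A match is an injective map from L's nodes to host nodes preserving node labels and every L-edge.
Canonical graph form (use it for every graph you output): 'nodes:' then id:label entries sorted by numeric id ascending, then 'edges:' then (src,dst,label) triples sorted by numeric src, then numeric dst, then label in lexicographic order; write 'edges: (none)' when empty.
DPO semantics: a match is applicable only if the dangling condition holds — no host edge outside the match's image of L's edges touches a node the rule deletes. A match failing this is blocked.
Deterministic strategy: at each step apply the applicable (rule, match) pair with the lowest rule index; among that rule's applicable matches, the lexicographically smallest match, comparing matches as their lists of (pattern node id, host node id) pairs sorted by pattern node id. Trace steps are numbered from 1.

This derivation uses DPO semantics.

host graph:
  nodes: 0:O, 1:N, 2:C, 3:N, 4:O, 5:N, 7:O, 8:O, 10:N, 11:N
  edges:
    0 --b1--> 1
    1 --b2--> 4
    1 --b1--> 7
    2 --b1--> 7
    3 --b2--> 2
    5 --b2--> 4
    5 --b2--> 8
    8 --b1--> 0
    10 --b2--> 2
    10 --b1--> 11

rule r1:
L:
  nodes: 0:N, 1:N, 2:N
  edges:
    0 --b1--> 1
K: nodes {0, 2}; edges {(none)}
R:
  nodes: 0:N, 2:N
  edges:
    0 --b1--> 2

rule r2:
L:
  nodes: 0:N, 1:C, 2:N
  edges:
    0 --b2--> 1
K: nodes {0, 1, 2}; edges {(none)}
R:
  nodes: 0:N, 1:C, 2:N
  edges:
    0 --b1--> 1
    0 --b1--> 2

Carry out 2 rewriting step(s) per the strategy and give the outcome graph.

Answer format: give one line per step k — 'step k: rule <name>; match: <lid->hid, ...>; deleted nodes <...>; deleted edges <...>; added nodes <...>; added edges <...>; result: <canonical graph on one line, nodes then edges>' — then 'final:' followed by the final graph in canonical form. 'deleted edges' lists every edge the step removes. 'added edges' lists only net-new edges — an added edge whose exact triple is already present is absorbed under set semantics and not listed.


step 1: rule r1; match: 0->10, 1->11, 2->1; deleted nodes 11; deleted edges (10,11,b1); added nodes (none); added edges (10,1,b1); result: nodes: 0:O, 1:N, 2:C, 3:N, 4:O, 5:N, 7:O, 8:O, 10:N edges: (0,1,b1); (1,4,b2); (1,7,b1); (2,7,b1); (3,2,b2); (5,4,b2); (5,8,b2); (8,0,b1); (10,1,b1); (10,2,b2)
step 2: rule r2; match: 0->3, 1->2, 2->1; deleted nodes (none); deleted edges (3,2,b2); added nodes (none); added edges (3,1,b1); (3,2,b1); result: nodes: 0:O, 1:N, 2:C, 3:N, 4:O, 5:N, 7:O, 8:O, 10:N edges: (0,1,b1); (1,4,b2); (1,7,b1); (2,7,b1); (3,1,b1); (3,2,b1); (5,4,b2); (5,8,b2); (8,0,b1); (10,1,b1); (10,2,b2)
final:
nodes: 0:O, 1:N, 2:C, 3:N, 4:O, 5:N, 7:O, 8:O, 10:N
edges: (0,1,b1); (1,4,b2); (1,7,b1); (2,7,b1); (3,1,b1); (3,2,b1); (5,4,b2); (5,8,b2); (8,0,b1); (10,1,b1); (10,2,b2)


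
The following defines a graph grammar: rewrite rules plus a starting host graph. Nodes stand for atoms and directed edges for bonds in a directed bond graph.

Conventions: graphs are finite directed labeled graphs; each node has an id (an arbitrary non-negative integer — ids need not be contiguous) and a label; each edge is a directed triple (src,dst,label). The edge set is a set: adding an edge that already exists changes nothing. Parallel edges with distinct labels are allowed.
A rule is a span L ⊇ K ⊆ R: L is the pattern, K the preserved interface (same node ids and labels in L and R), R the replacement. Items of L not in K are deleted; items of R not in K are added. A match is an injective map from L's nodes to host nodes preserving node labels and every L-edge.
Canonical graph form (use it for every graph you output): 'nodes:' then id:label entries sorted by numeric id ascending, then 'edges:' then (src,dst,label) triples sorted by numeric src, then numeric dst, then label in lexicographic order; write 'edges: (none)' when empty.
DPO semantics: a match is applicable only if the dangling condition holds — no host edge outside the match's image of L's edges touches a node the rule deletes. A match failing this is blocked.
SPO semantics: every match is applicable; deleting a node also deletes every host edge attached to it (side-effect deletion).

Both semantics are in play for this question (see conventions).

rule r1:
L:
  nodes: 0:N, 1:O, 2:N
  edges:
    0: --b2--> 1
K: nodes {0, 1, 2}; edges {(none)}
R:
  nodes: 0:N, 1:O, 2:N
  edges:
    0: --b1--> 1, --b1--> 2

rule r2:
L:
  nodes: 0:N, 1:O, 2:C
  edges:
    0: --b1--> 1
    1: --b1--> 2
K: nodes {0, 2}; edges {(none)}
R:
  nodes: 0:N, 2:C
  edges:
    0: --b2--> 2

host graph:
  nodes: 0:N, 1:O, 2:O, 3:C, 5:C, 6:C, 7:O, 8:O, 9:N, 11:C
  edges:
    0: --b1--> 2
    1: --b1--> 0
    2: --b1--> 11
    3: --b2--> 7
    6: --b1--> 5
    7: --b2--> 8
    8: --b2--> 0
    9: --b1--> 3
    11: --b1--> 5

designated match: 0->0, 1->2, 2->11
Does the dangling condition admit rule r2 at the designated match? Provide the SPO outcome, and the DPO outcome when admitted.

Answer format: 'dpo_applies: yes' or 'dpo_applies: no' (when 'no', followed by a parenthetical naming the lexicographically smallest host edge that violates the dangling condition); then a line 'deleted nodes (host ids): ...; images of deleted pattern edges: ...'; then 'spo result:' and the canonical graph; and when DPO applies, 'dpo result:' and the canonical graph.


dpo_applies: yes
deleted nodes (host ids): 2; images of deleted pattern edges: (0,2,b1); (2,11,b1)
spo result:
nodes: 0:N, 1:O, 3:C, 5:C, 6:C, 7:O, 8:O, 9:N, 11:C
edges: (0,11,b2); (1,0,b1); (3,7,b2); (6,5,b1); (7,8,b2); (8,0,b2); (9,3,b1); (11,5,b1)
dpo result:
nodes: 0:N, 1:O, 3:C, 5:C, 6:C, 7:O, 8:O, 9:N, 11:C
edges: (0,11,b2); (1,0,b1); (3,7,b2); (6,5,b1); (7,8,b2); (8,0,b2); (9,3,b1); (11,5,b1)


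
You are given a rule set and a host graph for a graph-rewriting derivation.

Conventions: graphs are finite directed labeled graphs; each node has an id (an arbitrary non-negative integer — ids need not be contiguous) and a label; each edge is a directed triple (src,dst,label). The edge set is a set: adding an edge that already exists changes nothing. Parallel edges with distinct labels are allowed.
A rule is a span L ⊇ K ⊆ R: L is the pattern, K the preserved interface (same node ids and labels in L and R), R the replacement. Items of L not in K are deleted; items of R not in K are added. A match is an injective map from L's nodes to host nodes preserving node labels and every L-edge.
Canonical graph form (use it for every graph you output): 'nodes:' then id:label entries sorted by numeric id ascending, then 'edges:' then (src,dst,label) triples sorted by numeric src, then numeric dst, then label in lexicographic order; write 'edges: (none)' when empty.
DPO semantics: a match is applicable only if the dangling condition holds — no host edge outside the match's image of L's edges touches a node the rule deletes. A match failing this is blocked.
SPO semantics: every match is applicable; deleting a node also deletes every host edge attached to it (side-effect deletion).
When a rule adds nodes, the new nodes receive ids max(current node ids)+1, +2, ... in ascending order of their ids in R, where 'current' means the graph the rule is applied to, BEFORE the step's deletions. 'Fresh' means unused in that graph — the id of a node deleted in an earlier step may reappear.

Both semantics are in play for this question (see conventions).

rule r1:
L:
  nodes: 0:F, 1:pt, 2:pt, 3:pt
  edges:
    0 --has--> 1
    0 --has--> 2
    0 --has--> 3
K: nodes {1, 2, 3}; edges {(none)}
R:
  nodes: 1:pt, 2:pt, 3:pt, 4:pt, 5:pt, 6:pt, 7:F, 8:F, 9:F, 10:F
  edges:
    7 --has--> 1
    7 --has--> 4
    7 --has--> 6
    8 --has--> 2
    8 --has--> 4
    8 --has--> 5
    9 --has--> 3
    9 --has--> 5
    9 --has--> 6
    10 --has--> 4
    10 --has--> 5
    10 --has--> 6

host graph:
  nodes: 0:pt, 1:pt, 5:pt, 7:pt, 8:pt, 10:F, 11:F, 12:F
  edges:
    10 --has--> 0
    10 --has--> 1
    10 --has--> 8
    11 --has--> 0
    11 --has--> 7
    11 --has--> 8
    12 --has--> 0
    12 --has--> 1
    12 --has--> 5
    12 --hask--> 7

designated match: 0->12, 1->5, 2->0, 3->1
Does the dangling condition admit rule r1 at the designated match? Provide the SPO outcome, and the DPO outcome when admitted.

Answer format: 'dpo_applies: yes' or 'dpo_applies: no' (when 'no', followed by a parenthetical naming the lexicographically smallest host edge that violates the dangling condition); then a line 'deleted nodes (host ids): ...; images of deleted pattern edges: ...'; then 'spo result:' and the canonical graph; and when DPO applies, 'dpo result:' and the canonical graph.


dpo_applies: no
(the rule deletes node 12, which keeps host edge (12,7,hask) outside the match image — the dangling condition fails, DPO blocks; SPO proceeds and side-deletes such edges)
deleted nodes (host ids): 12; images of deleted pattern edges: (12,0,has); (12,1,has); (12,5,has)
spo result:
nodes: 0:pt, 1:pt, 5:pt, 7:pt, 8:pt, 10:F, 11:F, 13:pt, 14:pt, 15:pt, 16:F, 17:F, 18:F, 19:F
edges: (10,0,has); (10,1,has); (10,8,has); (11,0,has); (11,7,has); (11,8,has); (16,5,has); (16,13,has); (16,15,has); (17,0,has); (17,13,has); (17,14,has); (18,1,has); (18,14,has); (18,15,has); (19,13,has); (19,14,has); (19,15,has)


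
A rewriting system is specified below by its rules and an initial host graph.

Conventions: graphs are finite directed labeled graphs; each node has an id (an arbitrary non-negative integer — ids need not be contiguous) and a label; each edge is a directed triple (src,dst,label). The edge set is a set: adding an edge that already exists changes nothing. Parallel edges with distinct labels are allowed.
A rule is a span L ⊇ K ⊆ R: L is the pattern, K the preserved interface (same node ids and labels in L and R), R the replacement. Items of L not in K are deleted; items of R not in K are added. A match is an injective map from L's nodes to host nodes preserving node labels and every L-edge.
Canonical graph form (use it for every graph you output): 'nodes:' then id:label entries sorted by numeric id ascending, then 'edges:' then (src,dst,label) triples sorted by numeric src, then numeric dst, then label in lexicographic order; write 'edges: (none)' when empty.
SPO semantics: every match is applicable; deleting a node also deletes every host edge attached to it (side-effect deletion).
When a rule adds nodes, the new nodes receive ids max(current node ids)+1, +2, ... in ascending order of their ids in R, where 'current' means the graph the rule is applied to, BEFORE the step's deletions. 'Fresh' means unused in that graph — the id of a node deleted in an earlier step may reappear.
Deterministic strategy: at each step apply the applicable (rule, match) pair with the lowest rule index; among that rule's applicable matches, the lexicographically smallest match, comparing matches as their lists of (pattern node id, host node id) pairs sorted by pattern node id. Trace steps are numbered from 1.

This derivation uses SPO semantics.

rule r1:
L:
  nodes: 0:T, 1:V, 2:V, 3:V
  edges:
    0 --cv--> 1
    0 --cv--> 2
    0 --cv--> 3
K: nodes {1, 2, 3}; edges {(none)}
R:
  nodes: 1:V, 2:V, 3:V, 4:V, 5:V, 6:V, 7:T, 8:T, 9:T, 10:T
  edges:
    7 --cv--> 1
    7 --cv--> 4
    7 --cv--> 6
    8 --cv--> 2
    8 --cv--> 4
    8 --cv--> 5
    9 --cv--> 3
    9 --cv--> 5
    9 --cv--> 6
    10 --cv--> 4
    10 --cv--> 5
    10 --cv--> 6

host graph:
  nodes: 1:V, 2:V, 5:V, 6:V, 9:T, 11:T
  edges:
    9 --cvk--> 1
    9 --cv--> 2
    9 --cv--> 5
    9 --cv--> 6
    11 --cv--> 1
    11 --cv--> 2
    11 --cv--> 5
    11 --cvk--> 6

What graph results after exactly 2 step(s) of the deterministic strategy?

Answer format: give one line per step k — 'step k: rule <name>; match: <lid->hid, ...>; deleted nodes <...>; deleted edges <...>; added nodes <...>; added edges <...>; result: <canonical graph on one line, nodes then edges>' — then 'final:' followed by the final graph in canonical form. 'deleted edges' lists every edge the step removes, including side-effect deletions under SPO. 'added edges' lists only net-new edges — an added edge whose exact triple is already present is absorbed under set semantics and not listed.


step 1: rule r1; match: 0->9, 1->2, 2->5, 3->6; deleted nodes 9; deleted edges (9,1,cvk); (9,2,cv); (9,5,cv); (9,6,cv); added nodes 12, 13, 14, 15, 16, 17, 18; added edges (15,2,cv); (15,12,cv); (15,14,cv); (16,5,cv); (16,12,cv); (16,13,cv); (17,6,cv); (17,13,cv); (17,14,cv); (18,12,cv); (18,13,cv); (18,14,cv); result: nodes: 1:V, 2:V, 5:V, 6:V, 11:T, 12:V, 13:V, 14:V, 15:T, 16:T, 17:T, 18:T edges: (11,1,cv); (11,2,cv); (11,5,cv); (11,6,cvk); (15,2,cv); (15,12,cv); (15,14,cv); (16,5,cv); (16,12,cv); (16,13,cv); (17,6,cv); (17,13,cv); (17,14,cv); (18,12,cv); (18,13,cv); (18,14,cv)
step 2: rule r1; match: 0->11, 1->1, 2->2, 3->5; deleted nodes 11; deleted edges (11,1,cv); (11,2,cv); (11,5,cv); (11,6,cvk); added nodes 19, 20, 21, 22, 23, 24, 25; added edges (22,1,cv); (22,19,cv); (22,21,cv); (23,2,cv); (23,19,cv); (23,20,cv); (24,5,cv); (24,20,cv); (24,21,cv); (25,19,cv); (25,20,cv); (25,21,cv); result: nodes: 1:V, 2:V, 5:V, 6:V, 12:V, 13:V, 14:V, 15:T, 16:T, 17:T, 18:T, 19:V, 20:V, 21:V, 22:T, 23:T, 24:T, 25:T edges: (15,2,cv); (15,12,cv); (15,14,cv); (16,5,cv); (16,12,cv); (16,13,cv); (17,6,cv); (17,13,cv); (17,14,cv); (18,12,cv); (18,13,cv); (18,14,cv); (22,1,cv); (22,19,cv); (22,21,cv); (23,2,cv); (23,19,cv); (23,20,cv); (24,5,cv); (24,20,cv); (24,21,cv); (25,19,cv); (25,20,cv); (25,21,cv)
final:
nodes: 1:V, 2:V, 5:V, 6:V, 12:V, 13:V, 14:V, 15:T, 16:T, 17:T, 18:T, 19:V, 20:V, 21:V, 22:T, 23:T, 24:T, 25:T
edges: (15,2,cv); (15,12,cv); (15,14,cv); (16,5,cv); (16,12,cv); (16,13,cv); (17,6,cv); (17,13,cv); (17,14,cv); (18,12,cv); (18,13,cv); (18,14,cv); (22,1,cv); (22,19,cv); (22,21,cv); (23,2,cv); (23,19,cv); (23,20,cv); (24,5,cv); (24,20,cv); (24,21,cv); (25,19,cv); (25,20,cv); (25,21,cv)


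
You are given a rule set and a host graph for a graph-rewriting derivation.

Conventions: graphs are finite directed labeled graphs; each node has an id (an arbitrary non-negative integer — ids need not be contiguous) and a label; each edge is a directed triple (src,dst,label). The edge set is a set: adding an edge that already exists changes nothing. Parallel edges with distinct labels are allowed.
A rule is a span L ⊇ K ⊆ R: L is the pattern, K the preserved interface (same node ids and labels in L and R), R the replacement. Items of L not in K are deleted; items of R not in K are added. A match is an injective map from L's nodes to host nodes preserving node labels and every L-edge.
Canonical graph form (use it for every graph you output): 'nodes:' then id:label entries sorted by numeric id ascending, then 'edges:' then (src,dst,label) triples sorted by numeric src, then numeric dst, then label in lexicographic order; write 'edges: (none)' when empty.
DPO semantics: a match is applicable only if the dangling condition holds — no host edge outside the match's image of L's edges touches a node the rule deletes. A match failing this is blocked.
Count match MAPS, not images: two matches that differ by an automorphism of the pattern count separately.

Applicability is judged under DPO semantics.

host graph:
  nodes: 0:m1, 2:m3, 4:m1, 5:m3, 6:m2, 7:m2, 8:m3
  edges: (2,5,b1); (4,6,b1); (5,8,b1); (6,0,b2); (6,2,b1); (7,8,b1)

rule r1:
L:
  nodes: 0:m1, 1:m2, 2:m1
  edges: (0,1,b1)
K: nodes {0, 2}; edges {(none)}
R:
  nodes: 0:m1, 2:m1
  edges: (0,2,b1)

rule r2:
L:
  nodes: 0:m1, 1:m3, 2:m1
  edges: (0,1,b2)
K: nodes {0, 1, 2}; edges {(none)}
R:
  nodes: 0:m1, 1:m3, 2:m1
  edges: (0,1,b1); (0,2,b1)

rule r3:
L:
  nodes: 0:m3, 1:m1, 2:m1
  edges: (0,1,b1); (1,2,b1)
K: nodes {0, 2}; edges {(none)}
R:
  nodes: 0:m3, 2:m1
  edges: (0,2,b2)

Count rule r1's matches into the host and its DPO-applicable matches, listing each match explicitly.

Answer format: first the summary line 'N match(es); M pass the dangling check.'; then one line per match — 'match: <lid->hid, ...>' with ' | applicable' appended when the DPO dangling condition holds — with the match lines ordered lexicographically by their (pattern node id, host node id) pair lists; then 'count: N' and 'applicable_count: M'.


1 match(es); 0 pass the dangling check.
match: 0->4, 1->6, 2->0
count: 1
applicable_count: 0


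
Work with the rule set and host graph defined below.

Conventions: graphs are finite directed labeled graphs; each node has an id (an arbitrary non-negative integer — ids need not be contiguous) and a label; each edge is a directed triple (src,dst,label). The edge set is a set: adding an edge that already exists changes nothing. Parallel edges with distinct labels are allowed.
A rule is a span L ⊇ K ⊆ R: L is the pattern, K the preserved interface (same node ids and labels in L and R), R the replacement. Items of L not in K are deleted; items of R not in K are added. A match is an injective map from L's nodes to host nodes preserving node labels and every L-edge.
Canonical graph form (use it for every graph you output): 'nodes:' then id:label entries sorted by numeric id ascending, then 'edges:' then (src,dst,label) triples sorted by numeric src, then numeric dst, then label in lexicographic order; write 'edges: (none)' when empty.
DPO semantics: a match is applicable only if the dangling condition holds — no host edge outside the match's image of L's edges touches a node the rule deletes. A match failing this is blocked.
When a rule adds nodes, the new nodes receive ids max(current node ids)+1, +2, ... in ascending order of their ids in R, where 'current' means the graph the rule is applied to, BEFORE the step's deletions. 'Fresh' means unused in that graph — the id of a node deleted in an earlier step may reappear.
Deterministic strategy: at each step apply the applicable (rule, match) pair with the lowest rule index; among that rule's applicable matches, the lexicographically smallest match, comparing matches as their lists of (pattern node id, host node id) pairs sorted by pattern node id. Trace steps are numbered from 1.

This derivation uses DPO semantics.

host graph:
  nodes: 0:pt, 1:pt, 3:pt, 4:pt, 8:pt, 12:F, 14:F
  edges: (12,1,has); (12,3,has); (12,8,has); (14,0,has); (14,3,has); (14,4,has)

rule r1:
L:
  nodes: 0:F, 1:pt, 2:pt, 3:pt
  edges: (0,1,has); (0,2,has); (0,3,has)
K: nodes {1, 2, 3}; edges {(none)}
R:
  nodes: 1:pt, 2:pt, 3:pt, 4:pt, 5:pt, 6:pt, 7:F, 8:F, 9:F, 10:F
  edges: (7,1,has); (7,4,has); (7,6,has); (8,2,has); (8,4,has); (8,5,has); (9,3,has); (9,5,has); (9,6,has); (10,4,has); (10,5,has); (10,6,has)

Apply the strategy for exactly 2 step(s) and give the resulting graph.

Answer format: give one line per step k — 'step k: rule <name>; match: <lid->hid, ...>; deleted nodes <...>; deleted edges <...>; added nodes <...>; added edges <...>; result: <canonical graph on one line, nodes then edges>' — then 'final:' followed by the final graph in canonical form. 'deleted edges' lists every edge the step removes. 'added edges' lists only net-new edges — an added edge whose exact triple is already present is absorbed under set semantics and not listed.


step 1: rule r1; match: 0->12, 1->1, 2->3, 3->8; deleted nodes 12; deleted edges (12,1,has); (12,3,has); (12,8,has); added nodes 15, 16, 17, 18, 19, 20, 21; added edges (18,1,has); (18,15,has); (18,17,has); (19,3,has); (19,15,has); (19,16,has); (20,8,has); (20,16,has); (20,17,has); (21,15,has); (21,16,has); (21,17,has); result: nodes: 0:pt, 1:pt, 3:pt, 4:pt, 8:pt, 14:F, 15:pt, 16:pt, 17:pt, 18:F, 19:F, 20:F, 21:F edges: (14,0,has); (14,3,has); (14,4,has); (18,1,has); (18,15,has); (18,17,has); (19,3,has); (19,15,has); (19,16,has); (20,8,has); (20,16,has); (20,17,has); (21,15,has); (21,16,has); (21,17,has)
step 2: rule r1; match: 0->14, 1->0, 2->3, 3->4; deleted nodes 14; deleted edges (14,0,has); (14,3,has); (14,4,has); added nodes 22, 23, 24, 25, 26, 27, 28; added edges (25,0,has); (25,22,has); (25,24,has); (26,3,has); (26,22,has); (26,23,has); (27,4,has); (27,23,has); (27,24,has); (28,22,has); (28,23,has); (28,24,has); result: nodes: 0:pt, 1:pt, 3:pt, 4:pt, 8:pt, 15:pt, 16:pt, 17:pt, 18:F, 19:F, 20:F, 21:F, 22:pt, 23:pt, 24:pt, 25:F, 26:F, 27:F, 28:F edges: (18,1,has); (18,15,has); (18,17,has); (19,3,has); (19,15,has); (19,16,has); (20,8,has); (20,16,has); (20,17,has); (21,15,has); (21,16,has); (21,17,has); (25,0,has); (25,22,has); (25,24,has); (26,3,has); (26,22,has); (26,23,has); (27,4,has); (27,23,has); (27,24,has); (28,22,has); (28,23,has); (28,24,has)
final:
nodes: 0:pt, 1:pt, 3:pt, 4:pt, 8:pt, 15:pt, 16:pt, 17:pt, 18:F, 19:F, 20:F, 21:F, 22:pt, 23:pt, 24:pt, 25:F, 26:F, 27:F, 28:F
edges: (18,1,has); (18,15,has); (18,17,has); (19,3,has); (19,15,has); (19,16,has); (20,8,has); (20,16,has); (20,17,has); (21,15,has); (21,16,has); (21,17,has); (25,0,has); (25,22,has); (25,24,has); (26,3,has); (26,22,has); (26,23,has); (27,4,has); (27,23,has); (27,24,has); (28,22,has); (28,23,has); (28,24,has)


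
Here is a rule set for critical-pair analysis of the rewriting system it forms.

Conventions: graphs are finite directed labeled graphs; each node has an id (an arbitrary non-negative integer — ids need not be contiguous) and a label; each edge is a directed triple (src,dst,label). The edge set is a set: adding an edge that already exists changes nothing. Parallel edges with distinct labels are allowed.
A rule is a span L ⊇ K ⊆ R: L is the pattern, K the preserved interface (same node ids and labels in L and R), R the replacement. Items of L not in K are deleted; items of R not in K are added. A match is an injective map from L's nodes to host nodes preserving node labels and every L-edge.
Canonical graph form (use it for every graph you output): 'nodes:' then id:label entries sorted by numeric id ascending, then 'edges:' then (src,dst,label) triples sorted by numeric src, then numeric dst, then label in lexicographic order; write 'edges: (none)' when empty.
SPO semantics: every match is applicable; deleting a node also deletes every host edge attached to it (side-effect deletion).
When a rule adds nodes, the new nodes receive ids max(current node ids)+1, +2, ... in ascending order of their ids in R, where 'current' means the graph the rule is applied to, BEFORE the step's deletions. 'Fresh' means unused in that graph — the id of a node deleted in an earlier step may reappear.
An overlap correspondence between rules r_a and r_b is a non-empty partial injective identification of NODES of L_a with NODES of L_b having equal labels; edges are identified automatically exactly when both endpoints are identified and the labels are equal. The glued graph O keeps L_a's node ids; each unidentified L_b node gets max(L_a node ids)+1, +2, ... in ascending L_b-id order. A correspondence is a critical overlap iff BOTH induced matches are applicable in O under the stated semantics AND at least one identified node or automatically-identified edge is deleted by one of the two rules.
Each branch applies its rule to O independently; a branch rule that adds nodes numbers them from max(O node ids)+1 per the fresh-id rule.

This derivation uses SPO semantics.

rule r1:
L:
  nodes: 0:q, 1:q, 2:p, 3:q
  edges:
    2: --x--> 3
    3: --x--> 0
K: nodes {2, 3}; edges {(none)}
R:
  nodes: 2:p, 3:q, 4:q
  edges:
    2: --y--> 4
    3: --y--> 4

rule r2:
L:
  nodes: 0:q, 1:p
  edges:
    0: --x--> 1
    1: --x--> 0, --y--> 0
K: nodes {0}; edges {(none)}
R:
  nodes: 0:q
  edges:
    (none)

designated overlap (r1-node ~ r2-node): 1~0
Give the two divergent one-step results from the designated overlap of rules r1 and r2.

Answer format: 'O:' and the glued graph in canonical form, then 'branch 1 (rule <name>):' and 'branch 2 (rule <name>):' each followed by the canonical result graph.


O:
nodes: 0:q, 1:q, 2:p, 3:q, 4:p
edges: (1,4,x); (2,3,x); (3,0,x); (4,1,x); (4,1,y)
branch 1 (rule r1):
nodes: 2:p, 3:q, 4:p, 5:q
edges: (2,5,y); (3,5,y)
branch 2 (rule r2):
nodes: 0:q, 1:q, 2:p, 3:q
edges: (2,3,x); (3,0,x)


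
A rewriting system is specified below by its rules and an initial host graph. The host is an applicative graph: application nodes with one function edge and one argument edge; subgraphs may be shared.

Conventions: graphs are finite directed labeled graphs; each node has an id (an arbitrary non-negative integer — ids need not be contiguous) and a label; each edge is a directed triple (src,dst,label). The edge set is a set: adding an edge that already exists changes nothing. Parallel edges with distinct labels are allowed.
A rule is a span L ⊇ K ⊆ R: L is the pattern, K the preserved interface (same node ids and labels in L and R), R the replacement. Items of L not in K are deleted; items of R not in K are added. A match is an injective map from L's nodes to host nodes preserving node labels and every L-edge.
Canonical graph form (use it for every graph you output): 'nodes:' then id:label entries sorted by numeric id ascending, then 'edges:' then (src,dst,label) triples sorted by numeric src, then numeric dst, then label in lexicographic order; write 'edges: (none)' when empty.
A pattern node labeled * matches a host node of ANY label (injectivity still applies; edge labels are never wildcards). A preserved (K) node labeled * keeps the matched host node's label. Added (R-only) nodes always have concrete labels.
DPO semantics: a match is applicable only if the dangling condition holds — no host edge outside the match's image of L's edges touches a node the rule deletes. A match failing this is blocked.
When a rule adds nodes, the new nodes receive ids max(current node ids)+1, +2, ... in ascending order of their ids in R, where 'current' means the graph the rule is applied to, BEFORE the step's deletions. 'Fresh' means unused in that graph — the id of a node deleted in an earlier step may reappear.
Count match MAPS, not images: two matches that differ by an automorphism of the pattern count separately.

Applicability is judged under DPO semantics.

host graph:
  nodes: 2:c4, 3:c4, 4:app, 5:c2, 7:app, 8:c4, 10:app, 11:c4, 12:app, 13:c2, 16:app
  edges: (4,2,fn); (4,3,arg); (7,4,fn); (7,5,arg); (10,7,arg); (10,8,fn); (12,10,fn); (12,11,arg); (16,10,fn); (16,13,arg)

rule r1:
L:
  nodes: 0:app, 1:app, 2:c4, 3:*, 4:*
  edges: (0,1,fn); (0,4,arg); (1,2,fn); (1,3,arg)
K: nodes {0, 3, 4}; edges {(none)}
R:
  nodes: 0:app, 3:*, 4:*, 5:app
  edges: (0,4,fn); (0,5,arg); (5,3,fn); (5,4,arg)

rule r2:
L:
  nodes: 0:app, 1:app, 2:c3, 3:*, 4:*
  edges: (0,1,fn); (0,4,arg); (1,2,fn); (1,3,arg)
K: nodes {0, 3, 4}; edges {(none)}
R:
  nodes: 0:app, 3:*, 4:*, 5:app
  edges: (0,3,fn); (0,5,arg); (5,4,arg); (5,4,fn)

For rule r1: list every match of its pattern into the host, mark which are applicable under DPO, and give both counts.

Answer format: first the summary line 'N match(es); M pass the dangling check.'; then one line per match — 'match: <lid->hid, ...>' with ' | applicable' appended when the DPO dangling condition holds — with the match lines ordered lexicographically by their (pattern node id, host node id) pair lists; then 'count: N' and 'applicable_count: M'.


3 match(es); 1 pass the dangling check.
match: 0->7, 1->4, 2->2, 3->3, 4->5 | applicable
match: 0->12, 1->10, 2->8, 3->7, 4->11
match: 0->16, 1->10, 2->8, 3->7, 4->13
count: 3
applicable_count: 1


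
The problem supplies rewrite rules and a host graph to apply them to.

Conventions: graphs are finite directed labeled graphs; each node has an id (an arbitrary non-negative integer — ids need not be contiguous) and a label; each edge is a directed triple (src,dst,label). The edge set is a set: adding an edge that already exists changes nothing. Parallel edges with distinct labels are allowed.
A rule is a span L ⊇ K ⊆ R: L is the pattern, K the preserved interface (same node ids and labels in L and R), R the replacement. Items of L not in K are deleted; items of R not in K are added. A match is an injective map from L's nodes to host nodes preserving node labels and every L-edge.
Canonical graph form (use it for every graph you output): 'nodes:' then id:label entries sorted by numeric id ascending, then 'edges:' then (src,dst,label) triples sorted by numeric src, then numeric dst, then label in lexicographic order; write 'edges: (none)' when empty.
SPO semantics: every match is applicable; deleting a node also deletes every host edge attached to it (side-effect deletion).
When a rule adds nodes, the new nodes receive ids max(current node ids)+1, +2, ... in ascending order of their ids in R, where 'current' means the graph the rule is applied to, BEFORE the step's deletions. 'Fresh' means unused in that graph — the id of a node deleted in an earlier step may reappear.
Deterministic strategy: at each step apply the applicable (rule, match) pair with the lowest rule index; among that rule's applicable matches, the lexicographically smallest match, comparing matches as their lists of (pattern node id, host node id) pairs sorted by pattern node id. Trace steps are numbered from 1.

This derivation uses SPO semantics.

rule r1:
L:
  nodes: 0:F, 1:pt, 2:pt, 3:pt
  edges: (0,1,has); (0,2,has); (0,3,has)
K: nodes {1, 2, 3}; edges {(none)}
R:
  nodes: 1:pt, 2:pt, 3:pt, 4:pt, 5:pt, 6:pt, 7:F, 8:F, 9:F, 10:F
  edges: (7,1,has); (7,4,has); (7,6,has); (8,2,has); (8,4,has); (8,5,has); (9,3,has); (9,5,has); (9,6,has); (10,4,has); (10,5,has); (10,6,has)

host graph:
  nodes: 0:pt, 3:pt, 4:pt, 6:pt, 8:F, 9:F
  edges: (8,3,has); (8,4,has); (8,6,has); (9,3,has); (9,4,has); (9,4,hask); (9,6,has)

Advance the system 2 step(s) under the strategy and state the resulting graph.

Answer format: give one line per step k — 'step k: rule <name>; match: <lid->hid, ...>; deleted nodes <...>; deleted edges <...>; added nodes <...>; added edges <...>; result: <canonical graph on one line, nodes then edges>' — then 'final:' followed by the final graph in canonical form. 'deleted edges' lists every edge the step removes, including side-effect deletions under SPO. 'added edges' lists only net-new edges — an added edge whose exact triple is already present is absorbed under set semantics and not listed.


step 1: rule r1; match: 0->8, 1->3, 2->4, 3->6; deleted nodes 8; deleted edges (8,3,has); (8,4,has); (8,6,has); added nodes 10, 11, 12, 13, 14, 15, 16; added edges (13,3,has); (13,10,has); (13,12,has); (14,4,has); (14,10,has); (14,11,has); (15,6,has); (15,11,has); (15,12,has); (16,10,has); (16,11,has); (16,12,has); result: nodes: 0:pt, 3:pt, 4:pt, 6:pt, 9:F, 10:pt, 11:pt, 12:pt, 13:F, 14:F, 15:F, 16:F edges: (9,3,has); (9,4,has); (9,4,hask); (9,6,has); (13,3,has); (13,10,has); (13,12,has); (14,4,has); (14,10,has); (14,11,has); (15,6,has); (15,11,has); (15,12,has); (16,10,has); (16,11,has); (16,12,has)
step 2: rule r1; match: 0->9, 1->3, 2->4, 3->6; deleted nodes 9; deleted edges (9,3,has); (9,4,has); (9,4,hask); (9,6,has); added nodes 17, 18, 19, 20, 21, 22, 23; added edges (20,3,has); (20,17,has); (20,19,has); (21,4,has); (21,17,has); (21,18,has); (22,6,has); (22,18,has); (22,19,has); (23,17,has); (23,18,has); (23,19,has); result: nodes: 0:pt, 3:pt, 4:pt, 6:pt, 10:pt, 11:pt, 12:pt, 13:F, 14:F, 15:F, 16:F, 17:pt, 18:pt, 19:pt, 20:F, 21:F, 22:F, 23:F edges: (13,3,has); (13,10,has); (13,12,has); (14,4,has); (14,10,has); (14,11,has); (15,6,has); (15,11,has); (15,12,has); (16,10,has); (16,11,has); (16,12,has); (20,3,has); (20,17,has); (20,19,has); (21,4,has); (21,17,has); (21,18,has); (22,6,has); (22,18,has); (22,19,has); (23,17,has); (23,18,has); (23,19,has)
final:
nodes: 0:pt, 3:pt, 4:pt, 6:pt, 10:pt, 11:pt, 12:pt, 13:F, 14:F, 15:F, 16:F, 17:pt, 18:pt, 19:pt, 20:F, 21:F, 22:F, 23:F
edges: (13,3,has); (13,10,has); (13,12,has); (14,4,has); (14,10,has); (14,11,has); (15,6,has); (15,11,has); (15,12,has); (16,10,has); (16,11,has); (16,12,has); (20,3,has); (20,17,has); (20,19,has); (21,4,has); (21,17,has); (21,18,has); (22,6,has); (22,18,has); (22,19,has); (23,17,has); (23,18,has); (23,19,has)


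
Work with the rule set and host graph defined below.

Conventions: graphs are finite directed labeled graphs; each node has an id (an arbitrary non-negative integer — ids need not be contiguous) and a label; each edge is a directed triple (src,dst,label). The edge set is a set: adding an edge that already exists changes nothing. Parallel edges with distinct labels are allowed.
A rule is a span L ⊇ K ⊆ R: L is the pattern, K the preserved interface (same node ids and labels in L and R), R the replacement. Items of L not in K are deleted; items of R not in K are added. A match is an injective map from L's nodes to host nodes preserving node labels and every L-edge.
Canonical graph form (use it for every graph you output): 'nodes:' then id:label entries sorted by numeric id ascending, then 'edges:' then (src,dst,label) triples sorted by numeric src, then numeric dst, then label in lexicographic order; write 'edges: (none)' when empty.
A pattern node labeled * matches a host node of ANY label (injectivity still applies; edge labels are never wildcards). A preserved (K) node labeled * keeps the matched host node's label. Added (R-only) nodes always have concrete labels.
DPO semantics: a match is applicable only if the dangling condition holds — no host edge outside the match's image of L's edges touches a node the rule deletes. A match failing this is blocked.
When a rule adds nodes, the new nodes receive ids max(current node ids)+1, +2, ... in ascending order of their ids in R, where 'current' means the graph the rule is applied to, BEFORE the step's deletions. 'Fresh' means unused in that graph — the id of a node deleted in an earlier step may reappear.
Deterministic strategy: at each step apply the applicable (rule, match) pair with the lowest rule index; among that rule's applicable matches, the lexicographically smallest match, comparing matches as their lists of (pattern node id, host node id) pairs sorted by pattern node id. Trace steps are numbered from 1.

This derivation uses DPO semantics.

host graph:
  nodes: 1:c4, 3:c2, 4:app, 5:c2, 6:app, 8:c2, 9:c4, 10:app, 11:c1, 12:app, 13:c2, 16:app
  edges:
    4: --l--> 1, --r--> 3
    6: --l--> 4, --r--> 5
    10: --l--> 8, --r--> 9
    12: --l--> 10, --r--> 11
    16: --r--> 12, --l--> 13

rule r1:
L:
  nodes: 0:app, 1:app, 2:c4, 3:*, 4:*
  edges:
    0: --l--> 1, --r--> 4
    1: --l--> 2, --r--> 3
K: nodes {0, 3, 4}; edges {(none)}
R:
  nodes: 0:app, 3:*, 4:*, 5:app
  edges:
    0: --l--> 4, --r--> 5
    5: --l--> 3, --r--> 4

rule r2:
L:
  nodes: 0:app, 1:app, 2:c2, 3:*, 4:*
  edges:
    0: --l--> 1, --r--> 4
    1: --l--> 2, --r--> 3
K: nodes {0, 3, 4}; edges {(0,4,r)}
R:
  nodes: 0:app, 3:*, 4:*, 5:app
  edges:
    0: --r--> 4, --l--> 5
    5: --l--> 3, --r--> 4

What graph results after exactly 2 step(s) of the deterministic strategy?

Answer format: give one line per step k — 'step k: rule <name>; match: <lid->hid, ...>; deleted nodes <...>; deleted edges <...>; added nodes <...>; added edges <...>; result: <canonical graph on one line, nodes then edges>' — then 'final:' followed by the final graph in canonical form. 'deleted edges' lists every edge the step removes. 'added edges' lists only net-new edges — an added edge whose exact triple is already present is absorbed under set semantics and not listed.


step 1: rule r1; match: 0->6, 1->4, 2->1, 3->3, 4->5; deleted nodes 1, 4; deleted edges (4,1,l); (4,3,r); (6,4,l); (6,5,r); added nodes 17; added edges (6,5,l); (6,17,r); (17,3,l); (17,5,r); result: nodes: 3:c2, 5:c2, 6:app, 8:c2, 9:c4, 10:app, 11:c1, 12:app, 13:c2, 16:app, 17:app edges: (6,5,l); (6,17,r); (10,8,l); (10,9,r); (12,10,l); (12,11,r); (16,12,r); (16,13,l); (17,3,l); (17,5,r)
step 2: rule r2; match: 0->12, 1->10, 2->8, 3->9, 4->11; deleted nodes 8, 10; deleted edges (10,8,l); (10,9,r); (12,10,l); added nodes 18; added edges (12,18,l); (18,9,l); (18,11,r); result: nodes: 3:c2, 5:c2, 6:app, 9:c4, 11:c1, 12:app, 13:c2, 16:app, 17:app, 18:app edges: (6,5,l); (6,17,r); (12,11,r); (12,18,l); (16,12,r); (16,13,l); (17,3,l); (17,5,r); (18,9,l); (18,11,r)
final:
nodes: 3:c2, 5:c2, 6:app, 9:c4, 11:c1, 12:app, 13:c2, 16:app, 17:app, 18:app
edges: (6,5,l); (6,17,r); (12,11,r); (12,18,l); (16,12,r); (16,13,l); (17,3,l); (17,5,r); (18,9,l); (18,11,r)


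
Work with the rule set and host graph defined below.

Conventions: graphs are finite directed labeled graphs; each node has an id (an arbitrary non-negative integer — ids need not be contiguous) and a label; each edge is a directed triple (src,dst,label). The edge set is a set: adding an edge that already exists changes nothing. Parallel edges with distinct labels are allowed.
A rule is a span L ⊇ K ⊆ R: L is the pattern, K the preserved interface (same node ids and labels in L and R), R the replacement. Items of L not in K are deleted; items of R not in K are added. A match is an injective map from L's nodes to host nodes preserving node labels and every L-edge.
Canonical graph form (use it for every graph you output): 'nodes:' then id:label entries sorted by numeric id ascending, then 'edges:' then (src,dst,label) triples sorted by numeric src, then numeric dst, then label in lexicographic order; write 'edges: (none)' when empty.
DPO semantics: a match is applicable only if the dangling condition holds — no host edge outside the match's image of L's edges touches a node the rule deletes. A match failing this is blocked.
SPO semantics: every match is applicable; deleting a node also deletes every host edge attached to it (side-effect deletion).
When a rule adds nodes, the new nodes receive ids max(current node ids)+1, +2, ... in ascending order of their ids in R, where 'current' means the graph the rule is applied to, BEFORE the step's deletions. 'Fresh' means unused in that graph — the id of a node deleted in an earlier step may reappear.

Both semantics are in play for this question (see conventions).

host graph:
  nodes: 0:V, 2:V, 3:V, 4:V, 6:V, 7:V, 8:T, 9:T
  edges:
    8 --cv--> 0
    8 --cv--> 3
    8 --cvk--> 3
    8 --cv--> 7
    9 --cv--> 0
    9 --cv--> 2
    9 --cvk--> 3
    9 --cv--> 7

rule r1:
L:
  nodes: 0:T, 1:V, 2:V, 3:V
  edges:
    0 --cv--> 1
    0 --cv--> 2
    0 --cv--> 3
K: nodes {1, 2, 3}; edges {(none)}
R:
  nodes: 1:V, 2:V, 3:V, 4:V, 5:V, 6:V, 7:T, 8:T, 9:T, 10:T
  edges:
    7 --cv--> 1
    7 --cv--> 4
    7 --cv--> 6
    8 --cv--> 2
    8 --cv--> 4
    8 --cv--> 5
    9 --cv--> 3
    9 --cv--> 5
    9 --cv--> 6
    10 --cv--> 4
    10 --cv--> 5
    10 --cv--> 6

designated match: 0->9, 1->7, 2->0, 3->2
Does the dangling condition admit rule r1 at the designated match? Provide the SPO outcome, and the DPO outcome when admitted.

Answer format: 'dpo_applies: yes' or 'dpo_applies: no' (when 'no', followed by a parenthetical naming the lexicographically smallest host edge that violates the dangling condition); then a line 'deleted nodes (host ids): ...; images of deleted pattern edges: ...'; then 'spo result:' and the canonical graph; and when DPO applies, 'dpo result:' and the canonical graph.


dpo_applies: no
(the rule deletes node 9, which keeps host edge (9,3,cvk) outside the match image — the dangling condition fails, DPO blocks; SPO proceeds and side-deletes such edges)
deleted nodes (host ids): 9; images of deleted pattern edges: (9,0,cv); (9,2,cv); (9,7,cv)
spo result:
nodes: 0:V, 2:V, 3:V, 4:V, 6:V, 7:V, 8:T, 10:V, 11:V, 12:V, 13:T, 14:T, 15:T, 16:T
edges: (8,0,cv); (8,3,cv); (8,3,cvk); (8,7,cv); (13,7,cv); (13,10,cv); (13,12,cv); (14,0,cv); (14,10,cv); (14,11,cv); (15,2,cv); (15,11,cv); (15,12,cv); (16,10,cv); (16,11,cv); (16,12,cv)
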